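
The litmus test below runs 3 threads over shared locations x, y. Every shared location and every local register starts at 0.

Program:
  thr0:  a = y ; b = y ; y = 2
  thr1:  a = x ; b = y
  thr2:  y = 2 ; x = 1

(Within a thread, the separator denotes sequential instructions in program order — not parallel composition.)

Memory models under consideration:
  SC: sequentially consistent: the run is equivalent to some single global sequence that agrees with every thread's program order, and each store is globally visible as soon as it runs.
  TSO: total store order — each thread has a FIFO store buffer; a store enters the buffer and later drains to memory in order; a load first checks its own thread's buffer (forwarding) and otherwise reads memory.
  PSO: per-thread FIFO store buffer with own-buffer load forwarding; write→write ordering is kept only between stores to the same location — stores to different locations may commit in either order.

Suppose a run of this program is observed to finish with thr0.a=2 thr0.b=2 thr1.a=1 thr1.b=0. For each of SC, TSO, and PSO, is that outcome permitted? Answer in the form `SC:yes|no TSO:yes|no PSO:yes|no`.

SC:no TSO:no PSO:yes

outcome vector order: (thr0.a,thr0.b,thr1.a,thr1.b)
SC (9): 0000 0002 0012 0200 0202 0212 2200 2202 2212
TSO (9): 0000 0002 0012 0200 0202 0212 2200 2202 2212
PSO (12): 0000 0002 0010 0012 0200 0202 0210 0212 2200 2202 2210 2212
target 2210 ∈ {PSO}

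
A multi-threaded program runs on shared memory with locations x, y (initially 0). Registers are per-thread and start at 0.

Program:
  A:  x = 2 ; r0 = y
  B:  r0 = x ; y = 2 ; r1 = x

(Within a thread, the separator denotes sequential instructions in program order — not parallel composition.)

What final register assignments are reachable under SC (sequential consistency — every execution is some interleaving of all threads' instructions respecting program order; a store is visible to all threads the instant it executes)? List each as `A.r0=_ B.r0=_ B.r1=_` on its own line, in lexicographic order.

A.r0=0 B.r0=0 B.r1=2
A.r0=0 B.r0=2 B.r1=2
A.r0=2 B.r0=0 B.r1=0
A.r0=2 B.r0=0 B.r1=2
A.r0=2 B.r0=2 B.r1=2

outcome vector order: (A.r0,B.r0,B.r1)
|SC outcomes| = 5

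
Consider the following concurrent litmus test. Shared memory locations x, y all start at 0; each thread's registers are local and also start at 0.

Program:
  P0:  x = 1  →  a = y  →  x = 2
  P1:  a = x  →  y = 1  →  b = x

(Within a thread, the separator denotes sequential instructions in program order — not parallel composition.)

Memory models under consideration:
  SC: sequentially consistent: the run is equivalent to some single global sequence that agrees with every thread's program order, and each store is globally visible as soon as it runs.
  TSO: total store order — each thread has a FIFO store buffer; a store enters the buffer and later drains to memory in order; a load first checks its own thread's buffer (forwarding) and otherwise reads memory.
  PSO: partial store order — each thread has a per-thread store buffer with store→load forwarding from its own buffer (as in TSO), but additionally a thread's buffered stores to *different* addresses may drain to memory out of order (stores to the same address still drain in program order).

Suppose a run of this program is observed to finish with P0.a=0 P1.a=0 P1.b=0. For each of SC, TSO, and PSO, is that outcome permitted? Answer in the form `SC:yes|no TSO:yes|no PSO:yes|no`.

SC:no TSO:yes PSO:yes

outcome vector order: (P0.a,P1.a,P1.b)
[SC] allowed = {0/0/1, 0/0/2, 0/1/1, 0/1/2, 0/2/2, 1/0/0, 1/0/1, 1/0/2, 1/1/1, 1/1/2}
[TSO] allowed = {0/0/0, 0/0/1, 0/0/2, 0/1/1, 0/1/2, 0/2/2, 1/0/0, 1/0/1, 1/0/2, 1/1/1, 1/1/2}
[PSO] allowed = {0/0/0, 0/0/1, 0/0/2, 0/1/1, 0/1/2, 0/2/2, 1/0/0, 1/0/1, 1/0/2, 1/1/1, 1/1/2}
target 0/0/0 ∈ {TSO,PSO}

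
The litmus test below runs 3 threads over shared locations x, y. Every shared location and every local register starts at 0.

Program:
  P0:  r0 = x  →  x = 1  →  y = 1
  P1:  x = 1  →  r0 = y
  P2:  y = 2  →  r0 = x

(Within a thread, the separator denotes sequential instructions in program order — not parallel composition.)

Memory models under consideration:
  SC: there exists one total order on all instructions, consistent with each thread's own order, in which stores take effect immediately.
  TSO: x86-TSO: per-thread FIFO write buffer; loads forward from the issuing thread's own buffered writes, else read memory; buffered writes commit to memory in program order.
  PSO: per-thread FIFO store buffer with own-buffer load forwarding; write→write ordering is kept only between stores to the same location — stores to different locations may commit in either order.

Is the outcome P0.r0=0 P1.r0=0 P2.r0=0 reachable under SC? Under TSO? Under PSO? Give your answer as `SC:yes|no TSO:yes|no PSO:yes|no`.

SC:no TSO:yes PSO:yes

outcome vector order: (P0.r0,P1.r0,P2.r0)
[SC] allowed = {<0 0 1>; <0 1 0>; <0 1 1>; <0 2 0>; <0 2 1>; <1 0 1>; <1 1 0>; <1 1 1>; <1 2 0>; <1 2 1>}
[TSO] allowed = {<0 0 0>; <0 0 1>; <0 1 0>; <0 1 1>; <0 2 0>; <0 2 1>; <1 0 0>; <1 0 1>; <1 1 0>; <1 1 1>; <1 2 0>; <1 2 1>}
[PSO] allowed = {<0 0 0>; <0 0 1>; <0 1 0>; <0 1 1>; <0 2 0>; <0 2 1>; <1 0 0>; <1 0 1>; <1 1 0>; <1 1 1>; <1 2 0>; <1 2 1>}
target <0 0 0> ∈ {TSO,PSO}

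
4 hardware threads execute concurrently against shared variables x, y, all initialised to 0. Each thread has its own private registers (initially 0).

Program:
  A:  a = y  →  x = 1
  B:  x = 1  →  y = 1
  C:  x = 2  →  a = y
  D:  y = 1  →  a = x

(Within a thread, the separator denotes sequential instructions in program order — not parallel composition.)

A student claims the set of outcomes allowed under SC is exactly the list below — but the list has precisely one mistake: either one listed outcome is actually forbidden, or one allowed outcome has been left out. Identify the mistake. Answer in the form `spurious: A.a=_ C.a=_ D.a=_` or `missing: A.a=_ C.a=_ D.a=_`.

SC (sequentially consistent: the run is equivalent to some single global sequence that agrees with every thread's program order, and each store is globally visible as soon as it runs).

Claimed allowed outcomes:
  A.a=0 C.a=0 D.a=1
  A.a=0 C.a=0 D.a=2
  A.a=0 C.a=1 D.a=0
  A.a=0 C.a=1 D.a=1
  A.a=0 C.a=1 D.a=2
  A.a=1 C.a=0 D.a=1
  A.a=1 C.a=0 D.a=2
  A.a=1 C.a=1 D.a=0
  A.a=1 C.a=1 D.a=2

missing: A.a=1 C.a=1 D.a=1

outcome vector order: (A.a,C.a,D.a)
[SC] allowed = {0/0/1, 0/0/2, 0/1/0, 0/1/1, 0/1/2, 1/0/1, 1/0/2, 1/1/0, 1/1/1, 1/1/2}
SC∖claimed = {1/1/1}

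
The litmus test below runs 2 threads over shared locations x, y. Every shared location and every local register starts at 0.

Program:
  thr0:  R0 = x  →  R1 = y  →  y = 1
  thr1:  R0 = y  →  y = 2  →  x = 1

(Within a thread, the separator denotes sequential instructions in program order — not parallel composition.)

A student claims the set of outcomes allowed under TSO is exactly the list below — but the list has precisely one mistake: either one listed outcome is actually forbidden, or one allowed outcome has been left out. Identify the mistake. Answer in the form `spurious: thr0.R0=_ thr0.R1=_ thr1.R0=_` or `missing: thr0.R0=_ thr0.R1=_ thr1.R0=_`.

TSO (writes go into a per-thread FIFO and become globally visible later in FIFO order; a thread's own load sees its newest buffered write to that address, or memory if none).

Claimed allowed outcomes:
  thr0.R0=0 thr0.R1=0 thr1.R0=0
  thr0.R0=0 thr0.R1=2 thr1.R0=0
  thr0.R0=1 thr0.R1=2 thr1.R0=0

missing: thr0.R0=0 thr0.R1=0 thr1.R0=1

outcome vector order: (thr0.R0,thr0.R1,thr1.R0)
TSO (4): 000 001 020 120
TSO∖claimed = {001}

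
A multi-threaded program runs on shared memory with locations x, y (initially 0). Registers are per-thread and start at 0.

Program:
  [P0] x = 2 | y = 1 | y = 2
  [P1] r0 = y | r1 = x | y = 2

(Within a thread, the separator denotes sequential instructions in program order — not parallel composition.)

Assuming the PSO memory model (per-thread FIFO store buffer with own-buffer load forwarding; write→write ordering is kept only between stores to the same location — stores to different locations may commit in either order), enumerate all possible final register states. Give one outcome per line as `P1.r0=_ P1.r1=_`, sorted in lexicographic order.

P1.r0=0 P1.r1=0
P1.r0=0 P1.r1=2
P1.r0=1 P1.r1=0
P1.r0=1 P1.r1=2
P1.r0=2 P1.r1=0
P1.r0=2 P1.r1=2

outcome vector order: (P1.r0,P1.r1)
|PSO outcomes| = 6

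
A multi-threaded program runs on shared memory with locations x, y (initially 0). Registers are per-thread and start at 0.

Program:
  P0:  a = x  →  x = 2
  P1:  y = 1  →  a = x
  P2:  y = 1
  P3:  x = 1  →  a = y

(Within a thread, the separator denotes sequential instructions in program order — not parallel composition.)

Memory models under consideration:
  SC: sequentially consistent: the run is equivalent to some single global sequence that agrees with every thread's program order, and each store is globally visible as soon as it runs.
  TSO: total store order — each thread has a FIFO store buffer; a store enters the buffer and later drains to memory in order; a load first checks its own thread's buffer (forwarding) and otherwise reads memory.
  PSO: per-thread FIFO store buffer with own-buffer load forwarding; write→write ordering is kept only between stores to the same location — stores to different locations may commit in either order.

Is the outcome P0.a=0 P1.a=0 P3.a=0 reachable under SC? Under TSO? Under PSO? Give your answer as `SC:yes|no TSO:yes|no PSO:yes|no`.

SC:no TSO:yes PSO:yes

outcome vector order: (P0.a,P1.a,P3.a)
SC (10): (0,0,1), (0,1,0), (0,1,1), (0,2,0), (0,2,1), (1,0,1), (1,1,0), (1,1,1), (1,2,0), (1,2,1)
TSO (12): (0,0,0), (0,0,1), (0,1,0), (0,1,1), (0,2,0), (0,2,1), (1,0,0), (1,0,1), (1,1,0), (1,1,1), (1,2,0), (1,2,1)
PSO (12): (0,0,0), (0,0,1), (0,1,0), (0,1,1), (0,2,0), (0,2,1), (1,0,0), (1,0,1), (1,1,0), (1,1,1), (1,2,0), (1,2,1)
target (0,0,0) ∈ {TSO,PSO}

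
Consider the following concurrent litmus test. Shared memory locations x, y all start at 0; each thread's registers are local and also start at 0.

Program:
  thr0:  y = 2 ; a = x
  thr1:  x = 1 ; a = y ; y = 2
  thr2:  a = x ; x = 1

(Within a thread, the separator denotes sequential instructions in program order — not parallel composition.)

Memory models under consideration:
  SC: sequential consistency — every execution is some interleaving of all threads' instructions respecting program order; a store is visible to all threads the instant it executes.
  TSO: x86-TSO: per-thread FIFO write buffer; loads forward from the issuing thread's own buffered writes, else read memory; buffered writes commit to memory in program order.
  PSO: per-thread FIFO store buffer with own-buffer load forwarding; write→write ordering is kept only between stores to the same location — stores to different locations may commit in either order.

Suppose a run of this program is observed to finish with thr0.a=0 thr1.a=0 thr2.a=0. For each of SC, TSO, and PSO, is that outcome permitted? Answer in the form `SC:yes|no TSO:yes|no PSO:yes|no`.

outcome vector order: (thr0.a,thr1.a,thr2.a)
SC (6): <0 2 0> <0 2 1> <1 0 0> <1 0 1> <1 2 0> <1 2 1>
TSO (8): <0 0 0> <0 0 1> <0 2 0> <0 2 1> <1 0 0> <1 0 1> <1 2 0> <1 2 1>
PSO (8): <0 0 0> <0 0 1> <0 2 0> <0 2 1> <1 0 0> <1 0 1> <1 2 0> <1 2 1>
target <0 0 0> ∈ {TSO,PSO}

SC:no TSO:yes PSO:yes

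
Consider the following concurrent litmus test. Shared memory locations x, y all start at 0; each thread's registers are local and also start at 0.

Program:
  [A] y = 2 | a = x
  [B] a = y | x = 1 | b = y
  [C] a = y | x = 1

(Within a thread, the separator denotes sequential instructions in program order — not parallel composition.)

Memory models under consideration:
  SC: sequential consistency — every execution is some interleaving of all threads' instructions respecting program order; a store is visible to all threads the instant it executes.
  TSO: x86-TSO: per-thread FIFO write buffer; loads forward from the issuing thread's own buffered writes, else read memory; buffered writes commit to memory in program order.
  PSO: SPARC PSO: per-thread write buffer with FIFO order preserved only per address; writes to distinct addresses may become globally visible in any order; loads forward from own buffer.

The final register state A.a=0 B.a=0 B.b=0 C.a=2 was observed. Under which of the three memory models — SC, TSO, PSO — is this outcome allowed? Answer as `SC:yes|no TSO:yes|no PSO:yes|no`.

SC:no TSO:yes PSO:yes

outcome vector order: (A.a,B.a,B.b,C.a)
SC: 10 outcomes — {(0,0,2,0), (0,0,2,2), (0,2,2,0), (0,2,2,2), (1,0,0,0), (1,0,0,2), (1,0,2,0), (1,0,2,2), (1,2,2,0), (1,2,2,2)}
TSO: 12 outcomes — {(0,0,0,0), (0,0,0,2), (0,0,2,0), (0,0,2,2), (0,2,2,0), (0,2,2,2), (1,0,0,0), (1,0,0,2), (1,0,2,0), (1,0,2,2), (1,2,2,0), (1,2,2,2)}
PSO: 12 outcomes — {(0,0,0,0), (0,0,0,2), (0,0,2,0), (0,0,2,2), (0,2,2,0), (0,2,2,2), (1,0,0,0), (1,0,0,2), (1,0,2,0), (1,0,2,2), (1,2,2,0), (1,2,2,2)}
target (0,0,0,2) ∈ {TSO,PSO}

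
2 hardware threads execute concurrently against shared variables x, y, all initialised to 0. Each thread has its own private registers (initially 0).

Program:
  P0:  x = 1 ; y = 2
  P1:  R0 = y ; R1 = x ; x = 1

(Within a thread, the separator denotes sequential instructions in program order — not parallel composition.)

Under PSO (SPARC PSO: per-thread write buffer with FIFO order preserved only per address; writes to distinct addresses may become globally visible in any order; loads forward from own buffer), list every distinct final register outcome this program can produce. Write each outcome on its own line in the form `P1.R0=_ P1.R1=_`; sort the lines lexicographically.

P1.R0=0 P1.R1=0
P1.R0=0 P1.R1=1
P1.R0=2 P1.R1=0
P1.R0=2 P1.R1=1

outcome vector order: (P1.R0,P1.R1)
|PSO outcomes| = 4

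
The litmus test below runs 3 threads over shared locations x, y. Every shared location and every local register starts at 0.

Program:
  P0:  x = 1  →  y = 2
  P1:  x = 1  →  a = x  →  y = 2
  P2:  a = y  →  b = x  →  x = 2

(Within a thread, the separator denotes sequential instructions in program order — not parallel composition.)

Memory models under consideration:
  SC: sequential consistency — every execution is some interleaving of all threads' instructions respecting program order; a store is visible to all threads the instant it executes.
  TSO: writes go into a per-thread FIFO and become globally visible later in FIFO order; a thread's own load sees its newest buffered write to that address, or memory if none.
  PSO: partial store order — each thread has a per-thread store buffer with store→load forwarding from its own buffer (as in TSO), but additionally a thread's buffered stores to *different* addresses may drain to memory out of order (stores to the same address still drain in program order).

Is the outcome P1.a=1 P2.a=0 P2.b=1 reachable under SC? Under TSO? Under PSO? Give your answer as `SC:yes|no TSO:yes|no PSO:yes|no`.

outcome vector order: (P1.a,P2.a,P2.b)
SC (6): <1 0 0> <1 0 1> <1 2 1> <2 0 0> <2 0 1> <2 2 1>
TSO (6): <1 0 0> <1 0 1> <1 2 1> <2 0 0> <2 0 1> <2 2 1>
PSO (8): <1 0 0> <1 0 1> <1 2 0> <1 2 1> <2 0 0> <2 0 1> <2 2 0> <2 2 1>
target <1 0 1> ∈ {SC,TSO,PSO}

SC:yes TSO:yes PSO:yes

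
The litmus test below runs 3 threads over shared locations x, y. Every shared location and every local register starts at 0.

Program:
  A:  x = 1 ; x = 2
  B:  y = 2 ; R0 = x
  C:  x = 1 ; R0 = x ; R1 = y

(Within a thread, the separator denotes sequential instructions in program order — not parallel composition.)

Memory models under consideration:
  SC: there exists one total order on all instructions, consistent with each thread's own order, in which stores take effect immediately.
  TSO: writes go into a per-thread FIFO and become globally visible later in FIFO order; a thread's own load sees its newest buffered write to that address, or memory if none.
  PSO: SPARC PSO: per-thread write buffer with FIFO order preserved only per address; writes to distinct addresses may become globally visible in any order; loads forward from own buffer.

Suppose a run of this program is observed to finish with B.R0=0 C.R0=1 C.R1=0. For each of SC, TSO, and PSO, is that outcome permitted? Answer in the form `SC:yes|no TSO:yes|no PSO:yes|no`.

outcome vector order: (B.R0,C.R0,C.R1)
SC: 9 outcomes — {0/1/2 0/2/2 1/1/0 1/1/2 1/2/2 2/1/0 2/1/2 2/2/0 2/2/2}
TSO: 12 outcomes — {0/1/0 0/1/2 0/2/0 0/2/2 1/1/0 1/1/2 1/2/0 1/2/2 2/1/0 2/1/2 2/2/0 2/2/2}
PSO: 12 outcomes — {0/1/0 0/1/2 0/2/0 0/2/2 1/1/0 1/1/2 1/2/0 1/2/2 2/1/0 2/1/2 2/2/0 2/2/2}
target 0/1/0 ∈ {TSO,PSO}

SC:no TSO:yes PSO:yes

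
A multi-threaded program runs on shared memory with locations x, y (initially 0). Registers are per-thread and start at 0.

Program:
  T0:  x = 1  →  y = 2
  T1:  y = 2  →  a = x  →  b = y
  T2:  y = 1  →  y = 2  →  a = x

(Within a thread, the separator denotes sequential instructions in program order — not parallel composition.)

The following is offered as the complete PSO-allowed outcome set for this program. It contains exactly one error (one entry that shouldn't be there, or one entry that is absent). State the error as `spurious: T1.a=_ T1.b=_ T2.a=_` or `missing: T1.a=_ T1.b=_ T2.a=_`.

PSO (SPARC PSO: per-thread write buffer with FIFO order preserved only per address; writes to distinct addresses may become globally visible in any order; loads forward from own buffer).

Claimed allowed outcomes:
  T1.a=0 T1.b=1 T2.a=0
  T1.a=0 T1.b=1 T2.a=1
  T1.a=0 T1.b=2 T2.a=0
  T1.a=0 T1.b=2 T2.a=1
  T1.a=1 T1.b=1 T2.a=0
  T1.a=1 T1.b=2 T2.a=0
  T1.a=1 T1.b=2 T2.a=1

outcome vector order: (T1.a,T1.b,T2.a)
PSO (8): 0/1/0; 0/1/1; 0/2/0; 0/2/1; 1/1/0; 1/1/1; 1/2/0; 1/2/1
PSO∖claimed = {1/1/1}

missing: T1.a=1 T1.b=1 T2.a=1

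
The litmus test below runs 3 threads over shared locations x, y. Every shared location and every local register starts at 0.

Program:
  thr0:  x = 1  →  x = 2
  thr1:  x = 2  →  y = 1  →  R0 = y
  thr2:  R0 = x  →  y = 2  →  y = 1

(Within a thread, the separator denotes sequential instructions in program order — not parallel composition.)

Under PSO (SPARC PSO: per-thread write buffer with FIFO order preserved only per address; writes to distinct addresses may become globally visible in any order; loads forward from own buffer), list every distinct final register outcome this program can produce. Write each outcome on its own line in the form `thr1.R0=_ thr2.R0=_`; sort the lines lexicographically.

thr1.R0=1 thr2.R0=0
thr1.R0=1 thr2.R0=1
thr1.R0=1 thr2.R0=2
thr1.R0=2 thr2.R0=0
thr1.R0=2 thr2.R0=1
thr1.R0=2 thr2.R0=2

outcome vector order: (thr1.R0,thr2.R0)
|PSO outcomes| = 6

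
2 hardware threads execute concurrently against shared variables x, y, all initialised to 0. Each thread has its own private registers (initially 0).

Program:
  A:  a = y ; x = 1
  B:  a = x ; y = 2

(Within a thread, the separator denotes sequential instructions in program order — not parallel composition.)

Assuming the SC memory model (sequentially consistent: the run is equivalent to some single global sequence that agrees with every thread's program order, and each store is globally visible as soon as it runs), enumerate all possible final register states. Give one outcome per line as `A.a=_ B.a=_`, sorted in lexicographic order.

A.a=0 B.a=0
A.a=0 B.a=1
A.a=2 B.a=0

outcome vector order: (A.a,B.a)
|SC outcomes| = 3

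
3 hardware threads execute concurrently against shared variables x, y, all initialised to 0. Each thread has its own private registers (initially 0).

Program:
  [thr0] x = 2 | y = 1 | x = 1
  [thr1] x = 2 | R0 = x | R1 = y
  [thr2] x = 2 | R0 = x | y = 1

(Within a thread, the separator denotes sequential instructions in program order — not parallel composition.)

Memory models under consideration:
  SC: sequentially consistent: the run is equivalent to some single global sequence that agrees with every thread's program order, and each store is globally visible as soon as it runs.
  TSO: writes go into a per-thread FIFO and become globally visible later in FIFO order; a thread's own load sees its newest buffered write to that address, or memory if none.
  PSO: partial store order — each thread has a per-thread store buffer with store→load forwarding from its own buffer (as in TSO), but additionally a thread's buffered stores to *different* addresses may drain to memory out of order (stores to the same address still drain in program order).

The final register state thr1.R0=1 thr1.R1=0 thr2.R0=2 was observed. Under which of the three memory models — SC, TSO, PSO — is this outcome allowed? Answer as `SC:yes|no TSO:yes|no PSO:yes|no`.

outcome vector order: (thr1.R0,thr1.R1,thr2.R0)
SC: 6 outcomes — {(1,1,1), (1,1,2), (2,0,1), (2,0,2), (2,1,1), (2,1,2)}
TSO: 6 outcomes — {(1,1,1), (1,1,2), (2,0,1), (2,0,2), (2,1,1), (2,1,2)}
PSO: 8 outcomes — {(1,0,1), (1,0,2), (1,1,1), (1,1,2), (2,0,1), (2,0,2), (2,1,1), (2,1,2)}
target (1,0,2) ∈ {PSO}

SC:no TSO:no PSO:yes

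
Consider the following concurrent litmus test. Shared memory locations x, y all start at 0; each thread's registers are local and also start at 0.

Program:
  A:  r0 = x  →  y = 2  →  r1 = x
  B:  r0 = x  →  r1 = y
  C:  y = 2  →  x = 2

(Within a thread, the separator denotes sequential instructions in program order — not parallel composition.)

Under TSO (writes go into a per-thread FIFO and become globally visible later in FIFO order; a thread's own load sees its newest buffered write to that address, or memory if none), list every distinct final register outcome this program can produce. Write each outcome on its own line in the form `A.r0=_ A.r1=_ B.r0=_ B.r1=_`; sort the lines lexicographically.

A.r0=0 A.r1=0 B.r0=0 B.r1=0
A.r0=0 A.r1=0 B.r0=0 B.r1=2
A.r0=0 A.r1=0 B.r0=2 B.r1=2
A.r0=0 A.r1=2 B.r0=0 B.r1=0
A.r0=0 A.r1=2 B.r0=0 B.r1=2
A.r0=0 A.r1=2 B.r0=2 B.r1=2
A.r0=2 A.r1=2 B.r0=0 B.r1=0
A.r0=2 A.r1=2 B.r0=0 B.r1=2
A.r0=2 A.r1=2 B.r0=2 B.r1=2

outcome vector order: (A.r0,A.r1,B.r0,B.r1)
|TSO outcomes| = 9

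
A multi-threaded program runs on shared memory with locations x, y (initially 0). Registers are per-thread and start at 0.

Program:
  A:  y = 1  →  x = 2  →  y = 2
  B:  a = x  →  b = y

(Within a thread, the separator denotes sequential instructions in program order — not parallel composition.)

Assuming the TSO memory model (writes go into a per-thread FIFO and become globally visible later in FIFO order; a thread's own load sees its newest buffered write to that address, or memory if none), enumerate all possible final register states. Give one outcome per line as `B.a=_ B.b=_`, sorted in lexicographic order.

B.a=0 B.b=0
B.a=0 B.b=1
B.a=0 B.b=2
B.a=2 B.b=1
B.a=2 B.b=2

outcome vector order: (B.a,B.b)
|TSO outcomes| = 5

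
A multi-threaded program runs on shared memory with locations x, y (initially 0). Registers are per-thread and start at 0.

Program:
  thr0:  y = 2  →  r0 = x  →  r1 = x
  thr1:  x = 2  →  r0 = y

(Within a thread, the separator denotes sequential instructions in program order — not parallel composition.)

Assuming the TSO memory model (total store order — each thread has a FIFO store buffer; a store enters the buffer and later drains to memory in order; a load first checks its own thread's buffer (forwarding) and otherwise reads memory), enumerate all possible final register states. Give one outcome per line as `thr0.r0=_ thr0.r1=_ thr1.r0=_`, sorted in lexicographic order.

thr0.r0=0 thr0.r1=0 thr1.r0=0
thr0.r0=0 thr0.r1=0 thr1.r0=2
thr0.r0=0 thr0.r1=2 thr1.r0=0
thr0.r0=0 thr0.r1=2 thr1.r0=2
thr0.r0=2 thr0.r1=2 thr1.r0=0
thr0.r0=2 thr0.r1=2 thr1.r0=2

outcome vector order: (thr0.r0,thr0.r1,thr1.r0)
|TSO outcomes| = 6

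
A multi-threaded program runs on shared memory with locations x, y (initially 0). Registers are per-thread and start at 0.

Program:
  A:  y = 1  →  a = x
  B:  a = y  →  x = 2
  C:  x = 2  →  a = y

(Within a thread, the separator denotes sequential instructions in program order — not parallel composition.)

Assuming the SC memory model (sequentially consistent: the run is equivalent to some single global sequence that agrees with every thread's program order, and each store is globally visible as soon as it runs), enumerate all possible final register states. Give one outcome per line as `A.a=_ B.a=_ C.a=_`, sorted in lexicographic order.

A.a=0 B.a=0 C.a=1
A.a=0 B.a=1 C.a=1
A.a=2 B.a=0 C.a=0
A.a=2 B.a=0 C.a=1
A.a=2 B.a=1 C.a=0
A.a=2 B.a=1 C.a=1

outcome vector order: (A.a,B.a,C.a)
|SC outcomes| = 6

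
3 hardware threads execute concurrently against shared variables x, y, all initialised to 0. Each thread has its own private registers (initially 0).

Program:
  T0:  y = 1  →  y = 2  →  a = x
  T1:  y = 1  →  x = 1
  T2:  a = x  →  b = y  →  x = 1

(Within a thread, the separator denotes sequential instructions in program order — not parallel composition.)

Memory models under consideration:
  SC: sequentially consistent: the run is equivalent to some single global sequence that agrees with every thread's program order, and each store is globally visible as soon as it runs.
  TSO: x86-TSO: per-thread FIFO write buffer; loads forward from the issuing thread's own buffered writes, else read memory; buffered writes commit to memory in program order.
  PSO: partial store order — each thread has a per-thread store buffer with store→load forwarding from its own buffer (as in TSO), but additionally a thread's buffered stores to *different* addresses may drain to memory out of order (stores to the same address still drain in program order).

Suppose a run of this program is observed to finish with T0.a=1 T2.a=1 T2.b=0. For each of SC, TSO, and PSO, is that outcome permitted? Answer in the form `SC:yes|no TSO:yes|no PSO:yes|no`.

outcome vector order: (T0.a,T2.a,T2.b)
SC: 10 outcomes — {000 001 002 011 012 100 101 102 111 112}
TSO: 10 outcomes — {000 001 002 011 012 100 101 102 111 112}
PSO: 12 outcomes — {000 001 002 010 011 012 100 101 102 110 111 112}
target 110 ∈ {PSO}

SC:no TSO:no PSO:yes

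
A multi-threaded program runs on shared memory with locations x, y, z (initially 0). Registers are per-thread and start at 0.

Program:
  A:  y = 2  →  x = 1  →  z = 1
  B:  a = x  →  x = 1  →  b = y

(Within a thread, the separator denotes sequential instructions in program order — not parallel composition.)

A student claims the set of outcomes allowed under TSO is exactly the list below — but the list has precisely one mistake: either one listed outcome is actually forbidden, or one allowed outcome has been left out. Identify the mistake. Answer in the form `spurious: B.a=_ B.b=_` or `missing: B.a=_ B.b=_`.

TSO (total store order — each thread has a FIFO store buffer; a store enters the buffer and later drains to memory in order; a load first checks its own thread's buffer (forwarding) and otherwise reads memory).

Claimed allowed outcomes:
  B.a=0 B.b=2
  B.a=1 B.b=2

outcome vector order: (B.a,B.b)
TSO (3): (0,0) (0,2) (1,2)
TSO∖claimed = {(0,0)}

missing: B.a=0 B.b=0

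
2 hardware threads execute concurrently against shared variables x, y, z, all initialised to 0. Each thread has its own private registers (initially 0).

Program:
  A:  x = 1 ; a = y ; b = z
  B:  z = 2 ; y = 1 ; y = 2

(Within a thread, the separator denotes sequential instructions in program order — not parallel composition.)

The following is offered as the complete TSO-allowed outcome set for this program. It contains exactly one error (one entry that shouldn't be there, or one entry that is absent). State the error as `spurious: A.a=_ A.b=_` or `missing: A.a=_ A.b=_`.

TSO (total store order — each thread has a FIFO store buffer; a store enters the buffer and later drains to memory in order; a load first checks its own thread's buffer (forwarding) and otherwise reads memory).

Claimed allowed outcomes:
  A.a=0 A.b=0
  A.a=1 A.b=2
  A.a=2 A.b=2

outcome vector order: (A.a,A.b)
under TSO → <0 0> <0 2> <1 2> <2 2>
TSO∖claimed = {<0 2>}

missing: A.a=0 A.b=2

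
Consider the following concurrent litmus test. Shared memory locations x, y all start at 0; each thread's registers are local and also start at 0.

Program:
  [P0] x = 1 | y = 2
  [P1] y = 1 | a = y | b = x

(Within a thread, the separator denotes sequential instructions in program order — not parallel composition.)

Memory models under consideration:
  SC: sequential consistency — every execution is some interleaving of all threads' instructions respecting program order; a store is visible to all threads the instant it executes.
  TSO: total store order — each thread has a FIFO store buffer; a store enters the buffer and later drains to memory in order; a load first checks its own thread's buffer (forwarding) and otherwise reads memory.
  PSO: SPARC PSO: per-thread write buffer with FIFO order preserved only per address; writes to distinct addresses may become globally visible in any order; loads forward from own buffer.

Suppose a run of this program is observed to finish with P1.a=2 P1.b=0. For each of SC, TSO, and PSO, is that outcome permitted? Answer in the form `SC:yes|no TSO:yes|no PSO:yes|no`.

SC:no TSO:no PSO:yes

outcome vector order: (P1.a,P1.b)
SC: 3 outcomes — {<1 0>, <1 1>, <2 1>}
TSO: 3 outcomes — {<1 0>, <1 1>, <2 1>}
PSO: 4 outcomes — {<1 0>, <1 1>, <2 0>, <2 1>}
target <2 0> ∈ {PSO}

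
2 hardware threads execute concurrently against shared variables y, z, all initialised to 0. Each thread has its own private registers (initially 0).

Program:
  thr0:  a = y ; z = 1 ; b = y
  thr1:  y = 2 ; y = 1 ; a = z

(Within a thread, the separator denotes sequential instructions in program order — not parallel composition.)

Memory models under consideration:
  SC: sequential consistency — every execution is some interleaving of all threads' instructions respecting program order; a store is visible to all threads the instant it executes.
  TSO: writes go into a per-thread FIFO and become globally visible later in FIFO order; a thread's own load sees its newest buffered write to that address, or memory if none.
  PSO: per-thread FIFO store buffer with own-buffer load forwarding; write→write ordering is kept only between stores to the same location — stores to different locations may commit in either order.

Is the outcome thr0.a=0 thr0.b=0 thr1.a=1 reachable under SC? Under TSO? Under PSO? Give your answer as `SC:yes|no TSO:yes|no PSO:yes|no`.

outcome vector order: (thr0.a,thr0.b,thr1.a)
SC: 9 outcomes — {(0,0,1) (0,1,0) (0,1,1) (0,2,1) (1,1,0) (1,1,1) (2,1,0) (2,1,1) (2,2,1)}
TSO: 12 outcomes — {(0,0,0) (0,0,1) (0,1,0) (0,1,1) (0,2,0) (0,2,1) (1,1,0) (1,1,1) (2,1,0) (2,1,1) (2,2,0) (2,2,1)}
PSO: 12 outcomes — {(0,0,0) (0,0,1) (0,1,0) (0,1,1) (0,2,0) (0,2,1) (1,1,0) (1,1,1) (2,1,0) (2,1,1) (2,2,0) (2,2,1)}
target (0,0,1) ∈ {SC,TSO,PSO}

SC:yes TSO:yes PSO:yes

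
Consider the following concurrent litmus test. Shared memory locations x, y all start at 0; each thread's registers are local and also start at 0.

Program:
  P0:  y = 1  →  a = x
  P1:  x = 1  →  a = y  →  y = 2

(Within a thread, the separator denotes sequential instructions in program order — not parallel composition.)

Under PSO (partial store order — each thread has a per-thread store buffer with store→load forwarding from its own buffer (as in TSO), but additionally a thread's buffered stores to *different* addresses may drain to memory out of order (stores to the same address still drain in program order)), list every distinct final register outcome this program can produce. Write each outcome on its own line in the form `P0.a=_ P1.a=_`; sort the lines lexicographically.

outcome vector order: (P0.a,P1.a)
|PSO outcomes| = 4

P0.a=0 P1.a=0
P0.a=0 P1.a=1
P0.a=1 P1.a=0
P0.a=1 P1.a=1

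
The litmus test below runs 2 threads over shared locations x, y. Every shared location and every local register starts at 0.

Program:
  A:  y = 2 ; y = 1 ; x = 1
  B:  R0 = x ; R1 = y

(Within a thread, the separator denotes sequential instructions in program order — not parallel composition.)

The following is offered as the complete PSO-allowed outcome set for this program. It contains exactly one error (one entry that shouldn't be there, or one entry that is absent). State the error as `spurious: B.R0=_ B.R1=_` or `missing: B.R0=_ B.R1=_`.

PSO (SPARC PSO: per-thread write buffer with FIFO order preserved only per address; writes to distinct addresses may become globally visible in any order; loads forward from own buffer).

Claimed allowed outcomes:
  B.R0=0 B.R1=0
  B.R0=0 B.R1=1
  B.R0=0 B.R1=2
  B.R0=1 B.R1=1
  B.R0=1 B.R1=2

missing: B.R0=1 B.R1=0

outcome vector order: (B.R0,B.R1)
[PSO] allowed = {00; 01; 02; 10; 11; 12}
PSO∖claimed = {10}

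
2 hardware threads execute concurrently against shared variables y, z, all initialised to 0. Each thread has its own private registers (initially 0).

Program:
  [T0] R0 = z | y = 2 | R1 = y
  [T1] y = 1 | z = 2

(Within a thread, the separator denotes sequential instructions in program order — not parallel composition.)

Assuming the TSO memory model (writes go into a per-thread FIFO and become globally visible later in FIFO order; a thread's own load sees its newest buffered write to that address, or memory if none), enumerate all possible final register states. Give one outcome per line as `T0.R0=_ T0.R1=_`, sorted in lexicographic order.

T0.R0=0 T0.R1=1
T0.R0=0 T0.R1=2
T0.R0=2 T0.R1=2

outcome vector order: (T0.R0,T0.R1)
|TSO outcomes| = 3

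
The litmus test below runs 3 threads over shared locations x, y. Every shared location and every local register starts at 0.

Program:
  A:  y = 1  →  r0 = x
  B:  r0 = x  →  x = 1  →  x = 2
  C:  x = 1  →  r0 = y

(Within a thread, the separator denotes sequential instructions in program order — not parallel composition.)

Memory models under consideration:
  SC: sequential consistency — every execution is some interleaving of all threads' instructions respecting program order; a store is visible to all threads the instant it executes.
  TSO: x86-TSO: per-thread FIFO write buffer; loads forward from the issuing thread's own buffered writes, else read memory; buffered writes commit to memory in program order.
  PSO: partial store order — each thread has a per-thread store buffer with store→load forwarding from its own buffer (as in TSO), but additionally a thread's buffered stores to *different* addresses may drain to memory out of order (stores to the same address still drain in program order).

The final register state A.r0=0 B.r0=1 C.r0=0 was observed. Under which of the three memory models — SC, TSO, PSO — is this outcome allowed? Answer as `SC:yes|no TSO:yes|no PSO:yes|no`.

SC:no TSO:yes PSO:yes

outcome vector order: (A.r0,B.r0,C.r0)
SC: 10 outcomes — {001 011 100 101 110 111 200 201 210 211}
TSO: 12 outcomes — {000 001 010 011 100 101 110 111 200 201 210 211}
PSO: 12 outcomes — {000 001 010 011 100 101 110 111 200 201 210 211}
target 010 ∈ {TSO,PSO}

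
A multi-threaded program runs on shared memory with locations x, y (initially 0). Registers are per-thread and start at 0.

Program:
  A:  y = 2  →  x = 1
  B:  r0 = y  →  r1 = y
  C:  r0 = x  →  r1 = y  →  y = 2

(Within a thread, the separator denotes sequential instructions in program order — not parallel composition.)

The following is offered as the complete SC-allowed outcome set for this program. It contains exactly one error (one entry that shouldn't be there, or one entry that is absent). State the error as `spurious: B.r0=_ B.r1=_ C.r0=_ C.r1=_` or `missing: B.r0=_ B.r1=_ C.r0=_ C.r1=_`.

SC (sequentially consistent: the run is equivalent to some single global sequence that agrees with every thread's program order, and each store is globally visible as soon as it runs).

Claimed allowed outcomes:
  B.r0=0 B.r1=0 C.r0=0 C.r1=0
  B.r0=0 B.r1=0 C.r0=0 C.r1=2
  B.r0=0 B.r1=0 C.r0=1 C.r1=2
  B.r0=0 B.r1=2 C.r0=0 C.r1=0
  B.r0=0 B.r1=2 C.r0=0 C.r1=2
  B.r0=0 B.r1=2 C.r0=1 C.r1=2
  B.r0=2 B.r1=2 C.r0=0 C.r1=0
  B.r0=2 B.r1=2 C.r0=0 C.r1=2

outcome vector order: (B.r0,B.r1,C.r0,C.r1)
SC (9): (0,0,0,0), (0,0,0,2), (0,0,1,2), (0,2,0,0), (0,2,0,2), (0,2,1,2), (2,2,0,0), (2,2,0,2), (2,2,1,2)
SC∖claimed = {(2,2,1,2)}

missing: B.r0=2 B.r1=2 C.r0=1 C.r1=2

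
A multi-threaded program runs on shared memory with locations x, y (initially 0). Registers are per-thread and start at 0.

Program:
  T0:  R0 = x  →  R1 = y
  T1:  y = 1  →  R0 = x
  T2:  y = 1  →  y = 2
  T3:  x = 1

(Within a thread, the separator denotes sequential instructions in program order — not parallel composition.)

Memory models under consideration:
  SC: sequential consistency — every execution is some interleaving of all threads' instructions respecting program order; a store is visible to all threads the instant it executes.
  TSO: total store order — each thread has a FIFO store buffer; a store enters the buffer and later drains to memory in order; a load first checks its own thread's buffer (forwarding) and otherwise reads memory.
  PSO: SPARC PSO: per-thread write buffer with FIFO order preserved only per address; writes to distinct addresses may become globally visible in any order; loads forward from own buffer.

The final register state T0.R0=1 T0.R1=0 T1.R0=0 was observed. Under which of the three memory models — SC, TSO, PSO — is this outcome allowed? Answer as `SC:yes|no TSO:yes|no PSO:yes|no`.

SC:no TSO:yes PSO:yes

outcome vector order: (T0.R0,T0.R1,T1.R0)
SC: 11 outcomes — {000, 001, 010, 011, 020, 021, 101, 110, 111, 120, 121}
TSO: 12 outcomes — {000, 001, 010, 011, 020, 021, 100, 101, 110, 111, 120, 121}
PSO: 12 outcomes — {000, 001, 010, 011, 020, 021, 100, 101, 110, 111, 120, 121}
target 100 ∈ {TSO,PSO}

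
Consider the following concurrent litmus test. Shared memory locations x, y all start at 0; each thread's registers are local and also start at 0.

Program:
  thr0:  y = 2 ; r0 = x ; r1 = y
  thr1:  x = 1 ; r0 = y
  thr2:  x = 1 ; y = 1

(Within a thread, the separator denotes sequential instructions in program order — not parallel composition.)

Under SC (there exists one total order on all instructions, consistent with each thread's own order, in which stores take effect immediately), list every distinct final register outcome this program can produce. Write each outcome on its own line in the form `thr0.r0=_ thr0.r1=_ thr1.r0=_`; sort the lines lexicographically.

thr0.r0=0 thr0.r1=1 thr1.r0=1
thr0.r0=0 thr0.r1=1 thr1.r0=2
thr0.r0=0 thr0.r1=2 thr1.r0=1
thr0.r0=0 thr0.r1=2 thr1.r0=2
thr0.r0=1 thr0.r1=1 thr1.r0=0
thr0.r0=1 thr0.r1=1 thr1.r0=1
thr0.r0=1 thr0.r1=1 thr1.r0=2
thr0.r0=1 thr0.r1=2 thr1.r0=0
thr0.r0=1 thr0.r1=2 thr1.r0=1
thr0.r0=1 thr0.r1=2 thr1.r0=2

outcome vector order: (thr0.r0,thr0.r1,thr1.r0)
|SC outcomes| = 10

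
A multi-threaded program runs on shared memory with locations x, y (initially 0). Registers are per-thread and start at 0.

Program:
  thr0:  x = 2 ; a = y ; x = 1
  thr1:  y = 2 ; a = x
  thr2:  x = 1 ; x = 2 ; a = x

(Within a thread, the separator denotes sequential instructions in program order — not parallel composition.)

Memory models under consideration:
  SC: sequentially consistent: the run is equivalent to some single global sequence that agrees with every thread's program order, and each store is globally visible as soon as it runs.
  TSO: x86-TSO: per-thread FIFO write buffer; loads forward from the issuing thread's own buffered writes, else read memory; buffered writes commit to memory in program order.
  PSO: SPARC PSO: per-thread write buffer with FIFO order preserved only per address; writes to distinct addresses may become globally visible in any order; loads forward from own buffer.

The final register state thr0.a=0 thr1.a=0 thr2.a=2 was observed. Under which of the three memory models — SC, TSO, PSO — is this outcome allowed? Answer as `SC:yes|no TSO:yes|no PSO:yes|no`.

SC:no TSO:yes PSO:yes

outcome vector order: (thr0.a,thr1.a,thr2.a)
under SC → <0 1 1>, <0 1 2>, <0 2 1>, <0 2 2>, <2 0 1>, <2 0 2>, <2 1 1>, <2 1 2>, <2 2 1>, <2 2 2>
under TSO → <0 0 1>, <0 0 2>, <0 1 1>, <0 1 2>, <0 2 1>, <0 2 2>, <2 0 1>, <2 0 2>, <2 1 1>, <2 1 2>, <2 2 1>, <2 2 2>
under PSO → <0 0 1>, <0 0 2>, <0 1 1>, <0 1 2>, <0 2 1>, <0 2 2>, <2 0 1>, <2 0 2>, <2 1 1>, <2 1 2>, <2 2 1>, <2 2 2>
target <0 0 2> ∈ {TSO,PSO}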